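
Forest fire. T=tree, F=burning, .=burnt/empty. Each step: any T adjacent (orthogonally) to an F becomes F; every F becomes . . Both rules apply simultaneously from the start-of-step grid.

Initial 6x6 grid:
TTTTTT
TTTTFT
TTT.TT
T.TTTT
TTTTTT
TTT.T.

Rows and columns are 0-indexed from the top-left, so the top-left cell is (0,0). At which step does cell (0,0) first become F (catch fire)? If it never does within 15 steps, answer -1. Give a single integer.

Step 1: cell (0,0)='T' (+4 fires, +1 burnt)
Step 2: cell (0,0)='T' (+5 fires, +4 burnt)
Step 3: cell (0,0)='T' (+6 fires, +5 burnt)
Step 4: cell (0,0)='T' (+7 fires, +6 burnt)
Step 5: cell (0,0)='F' (+3 fires, +7 burnt)
  -> target ignites at step 5
Step 6: cell (0,0)='.' (+3 fires, +3 burnt)
Step 7: cell (0,0)='.' (+2 fires, +3 burnt)
Step 8: cell (0,0)='.' (+1 fires, +2 burnt)
Step 9: cell (0,0)='.' (+0 fires, +1 burnt)
  fire out at step 9

5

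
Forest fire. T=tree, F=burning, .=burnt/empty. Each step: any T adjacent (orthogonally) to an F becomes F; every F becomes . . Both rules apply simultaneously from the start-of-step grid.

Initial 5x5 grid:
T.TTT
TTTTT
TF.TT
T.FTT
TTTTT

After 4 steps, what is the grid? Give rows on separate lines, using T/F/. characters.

Step 1: 4 trees catch fire, 2 burn out
  T.TTT
  TFTTT
  F..TT
  T..FT
  TTFTT
Step 2: 7 trees catch fire, 4 burn out
  T.TTT
  F.FTT
  ...FT
  F...F
  TF.FT
Step 3: 6 trees catch fire, 7 burn out
  F.FTT
  ...FT
  ....F
  .....
  F...F
Step 4: 2 trees catch fire, 6 burn out
  ...FT
  ....F
  .....
  .....
  .....

...FT
....F
.....
.....
.....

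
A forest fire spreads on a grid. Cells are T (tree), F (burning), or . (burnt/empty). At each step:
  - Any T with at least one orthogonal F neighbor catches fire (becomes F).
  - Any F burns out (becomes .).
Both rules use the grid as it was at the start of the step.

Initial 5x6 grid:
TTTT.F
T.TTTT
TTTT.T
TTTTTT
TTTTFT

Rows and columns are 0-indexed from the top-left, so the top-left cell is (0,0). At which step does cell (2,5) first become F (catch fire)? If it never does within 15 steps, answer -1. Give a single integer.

Step 1: cell (2,5)='T' (+4 fires, +2 burnt)
Step 2: cell (2,5)='F' (+5 fires, +4 burnt)
  -> target ignites at step 2
Step 3: cell (2,5)='.' (+4 fires, +5 burnt)
Step 4: cell (2,5)='.' (+5 fires, +4 burnt)
Step 5: cell (2,5)='.' (+3 fires, +5 burnt)
Step 6: cell (2,5)='.' (+2 fires, +3 burnt)
Step 7: cell (2,5)='.' (+2 fires, +2 burnt)
Step 8: cell (2,5)='.' (+0 fires, +2 burnt)
  fire out at step 8

2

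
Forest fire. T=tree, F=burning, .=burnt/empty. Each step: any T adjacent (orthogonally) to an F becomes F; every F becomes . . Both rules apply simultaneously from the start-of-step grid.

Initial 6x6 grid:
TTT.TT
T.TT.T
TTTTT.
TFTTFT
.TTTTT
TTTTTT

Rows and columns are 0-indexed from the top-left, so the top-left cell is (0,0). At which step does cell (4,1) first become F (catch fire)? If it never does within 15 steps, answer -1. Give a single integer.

Step 1: cell (4,1)='F' (+8 fires, +2 burnt)
  -> target ignites at step 1
Step 2: cell (4,1)='.' (+8 fires, +8 burnt)
Step 3: cell (4,1)='.' (+7 fires, +8 burnt)
Step 4: cell (4,1)='.' (+2 fires, +7 burnt)
Step 5: cell (4,1)='.' (+1 fires, +2 burnt)
Step 6: cell (4,1)='.' (+0 fires, +1 burnt)
  fire out at step 6

1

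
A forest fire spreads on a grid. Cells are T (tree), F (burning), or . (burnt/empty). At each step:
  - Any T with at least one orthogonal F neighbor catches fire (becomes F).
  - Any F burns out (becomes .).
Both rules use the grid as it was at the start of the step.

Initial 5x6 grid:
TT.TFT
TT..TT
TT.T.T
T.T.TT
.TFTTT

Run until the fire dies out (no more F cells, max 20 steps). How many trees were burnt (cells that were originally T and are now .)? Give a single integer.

Step 1: +6 fires, +2 burnt (F count now 6)
Step 2: +2 fires, +6 burnt (F count now 2)
Step 3: +3 fires, +2 burnt (F count now 3)
Step 4: +1 fires, +3 burnt (F count now 1)
Step 5: +0 fires, +1 burnt (F count now 0)
Fire out after step 5
Initially T: 20, now '.': 22
Total burnt (originally-T cells now '.'): 12

Answer: 12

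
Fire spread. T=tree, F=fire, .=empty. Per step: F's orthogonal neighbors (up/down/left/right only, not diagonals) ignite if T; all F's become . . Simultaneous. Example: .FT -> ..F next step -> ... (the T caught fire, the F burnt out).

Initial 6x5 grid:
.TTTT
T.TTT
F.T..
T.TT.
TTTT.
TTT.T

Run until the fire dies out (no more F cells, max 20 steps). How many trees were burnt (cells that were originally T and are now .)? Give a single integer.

Step 1: +2 fires, +1 burnt (F count now 2)
Step 2: +1 fires, +2 burnt (F count now 1)
Step 3: +2 fires, +1 burnt (F count now 2)
Step 4: +2 fires, +2 burnt (F count now 2)
Step 5: +3 fires, +2 burnt (F count now 3)
Step 6: +2 fires, +3 burnt (F count now 2)
Step 7: +1 fires, +2 burnt (F count now 1)
Step 8: +2 fires, +1 burnt (F count now 2)
Step 9: +3 fires, +2 burnt (F count now 3)
Step 10: +1 fires, +3 burnt (F count now 1)
Step 11: +0 fires, +1 burnt (F count now 0)
Fire out after step 11
Initially T: 20, now '.': 29
Total burnt (originally-T cells now '.'): 19

Answer: 19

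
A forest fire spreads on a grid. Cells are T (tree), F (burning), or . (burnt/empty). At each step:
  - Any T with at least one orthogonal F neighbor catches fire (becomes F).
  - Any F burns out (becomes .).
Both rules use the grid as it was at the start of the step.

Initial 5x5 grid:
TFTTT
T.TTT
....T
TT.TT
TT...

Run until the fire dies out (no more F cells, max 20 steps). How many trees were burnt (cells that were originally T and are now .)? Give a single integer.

Answer: 11

Derivation:
Step 1: +2 fires, +1 burnt (F count now 2)
Step 2: +3 fires, +2 burnt (F count now 3)
Step 3: +2 fires, +3 burnt (F count now 2)
Step 4: +1 fires, +2 burnt (F count now 1)
Step 5: +1 fires, +1 burnt (F count now 1)
Step 6: +1 fires, +1 burnt (F count now 1)
Step 7: +1 fires, +1 burnt (F count now 1)
Step 8: +0 fires, +1 burnt (F count now 0)
Fire out after step 8
Initially T: 15, now '.': 21
Total burnt (originally-T cells now '.'): 11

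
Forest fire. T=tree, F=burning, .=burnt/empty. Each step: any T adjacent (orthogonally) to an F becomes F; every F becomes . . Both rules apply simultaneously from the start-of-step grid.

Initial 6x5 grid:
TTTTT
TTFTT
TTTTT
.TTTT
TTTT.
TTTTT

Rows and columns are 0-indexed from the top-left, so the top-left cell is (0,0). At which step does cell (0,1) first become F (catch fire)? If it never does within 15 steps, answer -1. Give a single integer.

Step 1: cell (0,1)='T' (+4 fires, +1 burnt)
Step 2: cell (0,1)='F' (+7 fires, +4 burnt)
  -> target ignites at step 2
Step 3: cell (0,1)='.' (+7 fires, +7 burnt)
Step 4: cell (0,1)='.' (+4 fires, +7 burnt)
Step 5: cell (0,1)='.' (+3 fires, +4 burnt)
Step 6: cell (0,1)='.' (+2 fires, +3 burnt)
Step 7: cell (0,1)='.' (+0 fires, +2 burnt)
  fire out at step 7

2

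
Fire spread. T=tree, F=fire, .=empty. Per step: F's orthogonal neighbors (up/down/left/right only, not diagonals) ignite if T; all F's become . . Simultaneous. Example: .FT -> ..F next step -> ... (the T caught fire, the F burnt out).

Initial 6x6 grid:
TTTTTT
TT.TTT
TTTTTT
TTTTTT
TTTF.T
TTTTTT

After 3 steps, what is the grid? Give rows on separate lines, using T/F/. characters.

Step 1: 3 trees catch fire, 1 burn out
  TTTTTT
  TT.TTT
  TTTTTT
  TTTFTT
  TTF..T
  TTTFTT
Step 2: 6 trees catch fire, 3 burn out
  TTTTTT
  TT.TTT
  TTTFTT
  TTF.FT
  TF...T
  TTF.FT
Step 3: 8 trees catch fire, 6 burn out
  TTTTTT
  TT.FTT
  TTF.FT
  TF...F
  F....T
  TF...F

TTTTTT
TT.FTT
TTF.FT
TF...F
F....T
TF...F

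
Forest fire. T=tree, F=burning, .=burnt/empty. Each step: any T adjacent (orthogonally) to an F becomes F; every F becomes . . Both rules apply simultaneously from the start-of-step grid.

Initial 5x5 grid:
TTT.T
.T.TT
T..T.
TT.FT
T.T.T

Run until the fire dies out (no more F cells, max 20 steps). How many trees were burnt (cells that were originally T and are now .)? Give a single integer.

Step 1: +2 fires, +1 burnt (F count now 2)
Step 2: +2 fires, +2 burnt (F count now 2)
Step 3: +1 fires, +2 burnt (F count now 1)
Step 4: +1 fires, +1 burnt (F count now 1)
Step 5: +0 fires, +1 burnt (F count now 0)
Fire out after step 5
Initially T: 15, now '.': 16
Total burnt (originally-T cells now '.'): 6

Answer: 6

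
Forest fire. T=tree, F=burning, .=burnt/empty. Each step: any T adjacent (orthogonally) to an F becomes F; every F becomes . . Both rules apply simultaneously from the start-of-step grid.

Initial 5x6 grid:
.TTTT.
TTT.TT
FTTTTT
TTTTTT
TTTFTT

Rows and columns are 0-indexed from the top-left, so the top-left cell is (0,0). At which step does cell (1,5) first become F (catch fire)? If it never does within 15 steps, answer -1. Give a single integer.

Step 1: cell (1,5)='T' (+6 fires, +2 burnt)
Step 2: cell (1,5)='T' (+9 fires, +6 burnt)
Step 3: cell (1,5)='T' (+4 fires, +9 burnt)
Step 4: cell (1,5)='T' (+3 fires, +4 burnt)
Step 5: cell (1,5)='F' (+3 fires, +3 burnt)
  -> target ignites at step 5
Step 6: cell (1,5)='.' (+0 fires, +3 burnt)
  fire out at step 6

5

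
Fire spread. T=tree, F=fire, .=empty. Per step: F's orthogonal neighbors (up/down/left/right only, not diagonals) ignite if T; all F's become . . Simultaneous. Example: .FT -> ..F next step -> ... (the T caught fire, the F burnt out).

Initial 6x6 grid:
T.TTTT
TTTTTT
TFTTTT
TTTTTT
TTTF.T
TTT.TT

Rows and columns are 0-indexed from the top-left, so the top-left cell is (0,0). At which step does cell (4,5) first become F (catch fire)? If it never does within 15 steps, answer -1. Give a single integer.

Step 1: cell (4,5)='T' (+6 fires, +2 burnt)
Step 2: cell (4,5)='T' (+8 fires, +6 burnt)
Step 3: cell (4,5)='T' (+7 fires, +8 burnt)
Step 4: cell (4,5)='F' (+5 fires, +7 burnt)
  -> target ignites at step 4
Step 5: cell (4,5)='.' (+3 fires, +5 burnt)
Step 6: cell (4,5)='.' (+2 fires, +3 burnt)
Step 7: cell (4,5)='.' (+0 fires, +2 burnt)
  fire out at step 7

4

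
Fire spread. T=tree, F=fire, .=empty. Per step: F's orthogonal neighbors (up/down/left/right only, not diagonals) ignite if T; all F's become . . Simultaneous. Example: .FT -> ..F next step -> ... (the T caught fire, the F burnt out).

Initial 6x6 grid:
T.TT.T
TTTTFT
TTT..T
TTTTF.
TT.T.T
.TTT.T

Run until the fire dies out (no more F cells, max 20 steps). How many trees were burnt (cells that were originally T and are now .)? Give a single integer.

Step 1: +3 fires, +2 burnt (F count now 3)
Step 2: +6 fires, +3 burnt (F count now 6)
Step 3: +5 fires, +6 burnt (F count now 5)
Step 4: +5 fires, +5 burnt (F count now 5)
Step 5: +4 fires, +5 burnt (F count now 4)
Step 6: +0 fires, +4 burnt (F count now 0)
Fire out after step 6
Initially T: 25, now '.': 34
Total burnt (originally-T cells now '.'): 23

Answer: 23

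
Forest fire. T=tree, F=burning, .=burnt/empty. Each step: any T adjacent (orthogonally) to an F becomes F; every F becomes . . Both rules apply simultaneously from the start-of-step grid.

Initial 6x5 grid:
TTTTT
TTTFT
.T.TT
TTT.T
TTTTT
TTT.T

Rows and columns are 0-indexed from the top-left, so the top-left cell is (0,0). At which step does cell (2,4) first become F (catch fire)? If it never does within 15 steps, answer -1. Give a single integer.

Step 1: cell (2,4)='T' (+4 fires, +1 burnt)
Step 2: cell (2,4)='F' (+4 fires, +4 burnt)
  -> target ignites at step 2
Step 3: cell (2,4)='.' (+4 fires, +4 burnt)
Step 4: cell (2,4)='.' (+3 fires, +4 burnt)
Step 5: cell (2,4)='.' (+5 fires, +3 burnt)
Step 6: cell (2,4)='.' (+3 fires, +5 burnt)
Step 7: cell (2,4)='.' (+2 fires, +3 burnt)
Step 8: cell (2,4)='.' (+0 fires, +2 burnt)
  fire out at step 8

2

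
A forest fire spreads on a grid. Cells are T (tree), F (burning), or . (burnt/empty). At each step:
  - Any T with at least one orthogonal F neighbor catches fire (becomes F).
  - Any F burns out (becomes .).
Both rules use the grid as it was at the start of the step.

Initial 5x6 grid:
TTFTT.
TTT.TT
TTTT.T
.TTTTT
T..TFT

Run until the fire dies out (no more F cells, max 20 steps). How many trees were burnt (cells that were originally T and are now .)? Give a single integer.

Answer: 21

Derivation:
Step 1: +6 fires, +2 burnt (F count now 6)
Step 2: +6 fires, +6 burnt (F count now 6)
Step 3: +6 fires, +6 burnt (F count now 6)
Step 4: +3 fires, +6 burnt (F count now 3)
Step 5: +0 fires, +3 burnt (F count now 0)
Fire out after step 5
Initially T: 22, now '.': 29
Total burnt (originally-T cells now '.'): 21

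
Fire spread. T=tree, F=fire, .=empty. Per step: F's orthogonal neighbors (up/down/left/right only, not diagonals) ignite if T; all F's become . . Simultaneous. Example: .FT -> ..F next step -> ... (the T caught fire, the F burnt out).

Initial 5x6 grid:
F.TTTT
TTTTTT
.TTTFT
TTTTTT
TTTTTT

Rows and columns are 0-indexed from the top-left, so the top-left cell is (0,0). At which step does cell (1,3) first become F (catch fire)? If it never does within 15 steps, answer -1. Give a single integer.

Step 1: cell (1,3)='T' (+5 fires, +2 burnt)
Step 2: cell (1,3)='F' (+8 fires, +5 burnt)
  -> target ignites at step 2
Step 3: cell (1,3)='.' (+7 fires, +8 burnt)
Step 4: cell (1,3)='.' (+3 fires, +7 burnt)
Step 5: cell (1,3)='.' (+2 fires, +3 burnt)
Step 6: cell (1,3)='.' (+1 fires, +2 burnt)
Step 7: cell (1,3)='.' (+0 fires, +1 burnt)
  fire out at step 7

2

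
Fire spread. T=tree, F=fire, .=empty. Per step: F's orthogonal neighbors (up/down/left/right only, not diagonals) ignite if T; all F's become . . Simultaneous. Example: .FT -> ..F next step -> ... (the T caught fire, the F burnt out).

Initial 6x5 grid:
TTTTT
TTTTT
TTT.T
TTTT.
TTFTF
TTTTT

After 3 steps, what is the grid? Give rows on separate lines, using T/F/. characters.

Step 1: 5 trees catch fire, 2 burn out
  TTTTT
  TTTTT
  TTT.T
  TTFT.
  TF.F.
  TTFTF
Step 2: 6 trees catch fire, 5 burn out
  TTTTT
  TTTTT
  TTF.T
  TF.F.
  F....
  TF.F.
Step 3: 4 trees catch fire, 6 burn out
  TTTTT
  TTFTT
  TF..T
  F....
  .....
  F....

TTTTT
TTFTT
TF..T
F....
.....
F....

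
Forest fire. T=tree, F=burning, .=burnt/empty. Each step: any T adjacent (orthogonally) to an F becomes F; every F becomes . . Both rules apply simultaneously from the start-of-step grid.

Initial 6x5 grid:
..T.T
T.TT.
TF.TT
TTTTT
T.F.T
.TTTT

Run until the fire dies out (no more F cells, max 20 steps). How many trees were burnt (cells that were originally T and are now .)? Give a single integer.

Step 1: +4 fires, +2 burnt (F count now 4)
Step 2: +5 fires, +4 burnt (F count now 5)
Step 3: +4 fires, +5 burnt (F count now 4)
Step 4: +3 fires, +4 burnt (F count now 3)
Step 5: +1 fires, +3 burnt (F count now 1)
Step 6: +1 fires, +1 burnt (F count now 1)
Step 7: +0 fires, +1 burnt (F count now 0)
Fire out after step 7
Initially T: 19, now '.': 29
Total burnt (originally-T cells now '.'): 18

Answer: 18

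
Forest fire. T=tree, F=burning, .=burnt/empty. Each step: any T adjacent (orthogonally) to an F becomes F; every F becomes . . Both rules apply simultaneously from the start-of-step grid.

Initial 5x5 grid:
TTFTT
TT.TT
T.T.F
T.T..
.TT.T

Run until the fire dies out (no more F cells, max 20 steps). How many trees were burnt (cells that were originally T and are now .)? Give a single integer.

Step 1: +3 fires, +2 burnt (F count now 3)
Step 2: +4 fires, +3 burnt (F count now 4)
Step 3: +1 fires, +4 burnt (F count now 1)
Step 4: +1 fires, +1 burnt (F count now 1)
Step 5: +1 fires, +1 burnt (F count now 1)
Step 6: +0 fires, +1 burnt (F count now 0)
Fire out after step 6
Initially T: 15, now '.': 20
Total burnt (originally-T cells now '.'): 10

Answer: 10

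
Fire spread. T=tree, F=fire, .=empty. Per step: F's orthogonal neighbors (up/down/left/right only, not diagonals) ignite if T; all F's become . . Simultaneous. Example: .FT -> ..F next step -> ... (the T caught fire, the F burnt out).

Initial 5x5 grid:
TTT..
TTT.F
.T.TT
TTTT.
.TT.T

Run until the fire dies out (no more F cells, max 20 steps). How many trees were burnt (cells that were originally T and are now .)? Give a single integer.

Answer: 15

Derivation:
Step 1: +1 fires, +1 burnt (F count now 1)
Step 2: +1 fires, +1 burnt (F count now 1)
Step 3: +1 fires, +1 burnt (F count now 1)
Step 4: +1 fires, +1 burnt (F count now 1)
Step 5: +2 fires, +1 burnt (F count now 2)
Step 6: +3 fires, +2 burnt (F count now 3)
Step 7: +1 fires, +3 burnt (F count now 1)
Step 8: +3 fires, +1 burnt (F count now 3)
Step 9: +2 fires, +3 burnt (F count now 2)
Step 10: +0 fires, +2 burnt (F count now 0)
Fire out after step 10
Initially T: 16, now '.': 24
Total burnt (originally-T cells now '.'): 15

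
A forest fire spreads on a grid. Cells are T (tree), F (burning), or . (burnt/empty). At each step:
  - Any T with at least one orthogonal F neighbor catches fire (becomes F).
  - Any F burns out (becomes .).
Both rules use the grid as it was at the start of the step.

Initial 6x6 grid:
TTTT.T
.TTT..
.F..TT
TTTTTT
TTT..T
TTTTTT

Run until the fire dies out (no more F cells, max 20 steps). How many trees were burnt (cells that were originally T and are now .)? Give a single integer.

Answer: 25

Derivation:
Step 1: +2 fires, +1 burnt (F count now 2)
Step 2: +5 fires, +2 burnt (F count now 5)
Step 3: +7 fires, +5 burnt (F count now 7)
Step 4: +4 fires, +7 burnt (F count now 4)
Step 5: +3 fires, +4 burnt (F count now 3)
Step 6: +3 fires, +3 burnt (F count now 3)
Step 7: +1 fires, +3 burnt (F count now 1)
Step 8: +0 fires, +1 burnt (F count now 0)
Fire out after step 8
Initially T: 26, now '.': 35
Total burnt (originally-T cells now '.'): 25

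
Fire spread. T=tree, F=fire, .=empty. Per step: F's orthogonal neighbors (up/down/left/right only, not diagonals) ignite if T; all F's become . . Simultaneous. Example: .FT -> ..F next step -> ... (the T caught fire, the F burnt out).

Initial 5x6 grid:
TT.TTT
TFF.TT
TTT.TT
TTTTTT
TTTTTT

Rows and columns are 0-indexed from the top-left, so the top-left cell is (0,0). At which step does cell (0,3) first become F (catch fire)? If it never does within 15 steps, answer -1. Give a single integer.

Step 1: cell (0,3)='T' (+4 fires, +2 burnt)
Step 2: cell (0,3)='T' (+4 fires, +4 burnt)
Step 3: cell (0,3)='T' (+4 fires, +4 burnt)
Step 4: cell (0,3)='T' (+3 fires, +4 burnt)
Step 5: cell (0,3)='T' (+3 fires, +3 burnt)
Step 6: cell (0,3)='T' (+3 fires, +3 burnt)
Step 7: cell (0,3)='T' (+2 fires, +3 burnt)
Step 8: cell (0,3)='F' (+2 fires, +2 burnt)
  -> target ignites at step 8
Step 9: cell (0,3)='.' (+0 fires, +2 burnt)
  fire out at step 9

8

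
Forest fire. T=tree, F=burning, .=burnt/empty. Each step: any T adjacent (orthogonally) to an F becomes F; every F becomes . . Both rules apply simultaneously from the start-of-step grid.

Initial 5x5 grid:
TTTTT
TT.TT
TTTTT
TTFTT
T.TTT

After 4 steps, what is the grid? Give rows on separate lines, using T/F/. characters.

Step 1: 4 trees catch fire, 1 burn out
  TTTTT
  TT.TT
  TTFTT
  TF.FT
  T.FTT
Step 2: 5 trees catch fire, 4 burn out
  TTTTT
  TT.TT
  TF.FT
  F...F
  T..FT
Step 3: 6 trees catch fire, 5 burn out
  TTTTT
  TF.FT
  F...F
  .....
  F...F
Step 4: 4 trees catch fire, 6 burn out
  TFTFT
  F...F
  .....
  .....
  .....

TFTFT
F...F
.....
.....
.....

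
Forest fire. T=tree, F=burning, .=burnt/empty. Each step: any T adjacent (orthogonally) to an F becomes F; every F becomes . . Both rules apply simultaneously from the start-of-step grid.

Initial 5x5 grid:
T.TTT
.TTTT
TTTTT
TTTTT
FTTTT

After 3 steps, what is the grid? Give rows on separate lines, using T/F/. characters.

Step 1: 2 trees catch fire, 1 burn out
  T.TTT
  .TTTT
  TTTTT
  FTTTT
  .FTTT
Step 2: 3 trees catch fire, 2 burn out
  T.TTT
  .TTTT
  FTTTT
  .FTTT
  ..FTT
Step 3: 3 trees catch fire, 3 burn out
  T.TTT
  .TTTT
  .FTTT
  ..FTT
  ...FT

T.TTT
.TTTT
.FTTT
..FTT
...FT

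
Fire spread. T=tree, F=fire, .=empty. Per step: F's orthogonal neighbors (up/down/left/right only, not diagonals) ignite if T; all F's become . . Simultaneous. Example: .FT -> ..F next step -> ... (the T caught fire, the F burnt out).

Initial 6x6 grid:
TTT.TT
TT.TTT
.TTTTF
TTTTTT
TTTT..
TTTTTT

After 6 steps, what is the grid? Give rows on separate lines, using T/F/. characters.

Step 1: 3 trees catch fire, 1 burn out
  TTT.TT
  TT.TTF
  .TTTF.
  TTTTTF
  TTTT..
  TTTTTT
Step 2: 4 trees catch fire, 3 burn out
  TTT.TF
  TT.TF.
  .TTF..
  TTTTF.
  TTTT..
  TTTTTT
Step 3: 4 trees catch fire, 4 burn out
  TTT.F.
  TT.F..
  .TF...
  TTTF..
  TTTT..
  TTTTTT
Step 4: 3 trees catch fire, 4 burn out
  TTT...
  TT....
  .F....
  TTF...
  TTTF..
  TTTTTT
Step 5: 4 trees catch fire, 3 burn out
  TTT...
  TF....
  ......
  TF....
  TTF...
  TTTFTT
Step 6: 6 trees catch fire, 4 burn out
  TFT...
  F.....
  ......
  F.....
  TF....
  TTF.FT

TFT...
F.....
......
F.....
TF....
TTF.FT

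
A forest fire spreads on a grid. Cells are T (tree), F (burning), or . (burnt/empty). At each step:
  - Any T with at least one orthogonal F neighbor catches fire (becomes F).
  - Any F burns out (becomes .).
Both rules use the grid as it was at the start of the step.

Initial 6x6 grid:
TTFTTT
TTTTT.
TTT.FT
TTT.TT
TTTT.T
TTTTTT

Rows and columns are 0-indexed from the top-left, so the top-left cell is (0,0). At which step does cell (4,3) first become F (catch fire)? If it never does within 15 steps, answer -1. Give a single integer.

Step 1: cell (4,3)='T' (+6 fires, +2 burnt)
Step 2: cell (4,3)='T' (+6 fires, +6 burnt)
Step 3: cell (4,3)='T' (+5 fires, +6 burnt)
Step 4: cell (4,3)='T' (+4 fires, +5 burnt)
Step 5: cell (4,3)='F' (+5 fires, +4 burnt)
  -> target ignites at step 5
Step 6: cell (4,3)='.' (+3 fires, +5 burnt)
Step 7: cell (4,3)='.' (+1 fires, +3 burnt)
Step 8: cell (4,3)='.' (+0 fires, +1 burnt)
  fire out at step 8

5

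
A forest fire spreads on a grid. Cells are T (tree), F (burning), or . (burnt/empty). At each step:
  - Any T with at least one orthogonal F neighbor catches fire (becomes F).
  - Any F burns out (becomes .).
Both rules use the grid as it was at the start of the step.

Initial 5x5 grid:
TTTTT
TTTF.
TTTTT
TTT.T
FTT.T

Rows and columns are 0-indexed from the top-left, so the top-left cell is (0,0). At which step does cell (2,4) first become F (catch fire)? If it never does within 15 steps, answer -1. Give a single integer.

Step 1: cell (2,4)='T' (+5 fires, +2 burnt)
Step 2: cell (2,4)='F' (+8 fires, +5 burnt)
  -> target ignites at step 2
Step 3: cell (2,4)='.' (+5 fires, +8 burnt)
Step 4: cell (2,4)='.' (+2 fires, +5 burnt)
Step 5: cell (2,4)='.' (+0 fires, +2 burnt)
  fire out at step 5

2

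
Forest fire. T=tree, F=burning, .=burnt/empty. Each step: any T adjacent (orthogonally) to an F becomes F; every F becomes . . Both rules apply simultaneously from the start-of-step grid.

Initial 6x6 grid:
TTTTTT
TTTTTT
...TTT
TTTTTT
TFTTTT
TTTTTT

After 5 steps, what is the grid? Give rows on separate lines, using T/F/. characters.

Step 1: 4 trees catch fire, 1 burn out
  TTTTTT
  TTTTTT
  ...TTT
  TFTTTT
  F.FTTT
  TFTTTT
Step 2: 5 trees catch fire, 4 burn out
  TTTTTT
  TTTTTT
  ...TTT
  F.FTTT
  ...FTT
  F.FTTT
Step 3: 3 trees catch fire, 5 burn out
  TTTTTT
  TTTTTT
  ...TTT
  ...FTT
  ....FT
  ...FTT
Step 4: 4 trees catch fire, 3 burn out
  TTTTTT
  TTTTTT
  ...FTT
  ....FT
  .....F
  ....FT
Step 5: 4 trees catch fire, 4 burn out
  TTTTTT
  TTTFTT
  ....FT
  .....F
  ......
  .....F

TTTTTT
TTTFTT
....FT
.....F
......
.....F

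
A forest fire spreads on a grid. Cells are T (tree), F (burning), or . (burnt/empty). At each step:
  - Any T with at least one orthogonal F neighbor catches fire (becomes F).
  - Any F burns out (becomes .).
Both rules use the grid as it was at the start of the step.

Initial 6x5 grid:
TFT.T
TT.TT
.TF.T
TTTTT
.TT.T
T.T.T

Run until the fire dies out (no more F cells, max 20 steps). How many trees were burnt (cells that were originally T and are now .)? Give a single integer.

Answer: 19

Derivation:
Step 1: +5 fires, +2 burnt (F count now 5)
Step 2: +4 fires, +5 burnt (F count now 4)
Step 3: +4 fires, +4 burnt (F count now 4)
Step 4: +2 fires, +4 burnt (F count now 2)
Step 5: +2 fires, +2 burnt (F count now 2)
Step 6: +2 fires, +2 burnt (F count now 2)
Step 7: +0 fires, +2 burnt (F count now 0)
Fire out after step 7
Initially T: 20, now '.': 29
Total burnt (originally-T cells now '.'): 19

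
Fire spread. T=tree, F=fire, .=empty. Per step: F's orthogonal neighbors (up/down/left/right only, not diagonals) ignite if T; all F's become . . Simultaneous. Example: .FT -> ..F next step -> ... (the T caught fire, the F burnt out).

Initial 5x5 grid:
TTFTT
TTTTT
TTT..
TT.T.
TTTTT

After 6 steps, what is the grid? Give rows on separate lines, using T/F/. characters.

Step 1: 3 trees catch fire, 1 burn out
  TF.FT
  TTFTT
  TTT..
  TT.T.
  TTTTT
Step 2: 5 trees catch fire, 3 burn out
  F...F
  TF.FT
  TTF..
  TT.T.
  TTTTT
Step 3: 3 trees catch fire, 5 burn out
  .....
  F...F
  TF...
  TT.T.
  TTTTT
Step 4: 2 trees catch fire, 3 burn out
  .....
  .....
  F....
  TF.T.
  TTTTT
Step 5: 2 trees catch fire, 2 burn out
  .....
  .....
  .....
  F..T.
  TFTTT
Step 6: 2 trees catch fire, 2 burn out
  .....
  .....
  .....
  ...T.
  F.FTT

.....
.....
.....
...T.
F.FTT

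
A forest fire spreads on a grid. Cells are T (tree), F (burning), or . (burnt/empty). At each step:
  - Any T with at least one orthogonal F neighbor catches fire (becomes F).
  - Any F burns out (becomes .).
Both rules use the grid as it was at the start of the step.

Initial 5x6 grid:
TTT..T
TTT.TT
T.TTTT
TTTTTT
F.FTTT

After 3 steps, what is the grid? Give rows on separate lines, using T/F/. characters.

Step 1: 3 trees catch fire, 2 burn out
  TTT..T
  TTT.TT
  T.TTTT
  FTFTTT
  ...FTT
Step 2: 5 trees catch fire, 3 burn out
  TTT..T
  TTT.TT
  F.FTTT
  .F.FTT
  ....FT
Step 3: 5 trees catch fire, 5 burn out
  TTT..T
  FTF.TT
  ...FTT
  ....FT
  .....F

TTT..T
FTF.TT
...FTT
....FT
.....F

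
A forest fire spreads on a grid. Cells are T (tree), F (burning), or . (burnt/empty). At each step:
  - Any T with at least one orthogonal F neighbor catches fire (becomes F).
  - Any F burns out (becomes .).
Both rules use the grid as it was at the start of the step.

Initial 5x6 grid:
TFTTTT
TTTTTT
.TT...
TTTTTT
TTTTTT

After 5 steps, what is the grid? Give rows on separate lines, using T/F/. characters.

Step 1: 3 trees catch fire, 1 burn out
  F.FTTT
  TFTTTT
  .TT...
  TTTTTT
  TTTTTT
Step 2: 4 trees catch fire, 3 burn out
  ...FTT
  F.FTTT
  .FT...
  TTTTTT
  TTTTTT
Step 3: 4 trees catch fire, 4 burn out
  ....FT
  ...FTT
  ..F...
  TFTTTT
  TTTTTT
Step 4: 5 trees catch fire, 4 burn out
  .....F
  ....FT
  ......
  F.FTTT
  TFTTTT
Step 5: 4 trees catch fire, 5 burn out
  ......
  .....F
  ......
  ...FTT
  F.FTTT

......
.....F
......
...FTT
F.FTTT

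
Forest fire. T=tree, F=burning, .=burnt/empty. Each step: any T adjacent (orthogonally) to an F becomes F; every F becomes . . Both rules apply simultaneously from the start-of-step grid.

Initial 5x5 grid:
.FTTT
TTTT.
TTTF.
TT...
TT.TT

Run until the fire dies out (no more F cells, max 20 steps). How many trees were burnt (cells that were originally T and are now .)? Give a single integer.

Answer: 14

Derivation:
Step 1: +4 fires, +2 burnt (F count now 4)
Step 2: +4 fires, +4 burnt (F count now 4)
Step 3: +3 fires, +4 burnt (F count now 3)
Step 4: +2 fires, +3 burnt (F count now 2)
Step 5: +1 fires, +2 burnt (F count now 1)
Step 6: +0 fires, +1 burnt (F count now 0)
Fire out after step 6
Initially T: 16, now '.': 23
Total burnt (originally-T cells now '.'): 14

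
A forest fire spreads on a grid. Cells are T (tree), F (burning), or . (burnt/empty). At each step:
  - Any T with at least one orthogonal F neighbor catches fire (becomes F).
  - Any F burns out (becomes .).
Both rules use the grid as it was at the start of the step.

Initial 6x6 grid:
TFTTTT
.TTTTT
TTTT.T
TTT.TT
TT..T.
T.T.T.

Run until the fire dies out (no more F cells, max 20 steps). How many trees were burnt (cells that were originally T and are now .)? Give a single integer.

Answer: 25

Derivation:
Step 1: +3 fires, +1 burnt (F count now 3)
Step 2: +3 fires, +3 burnt (F count now 3)
Step 3: +5 fires, +3 burnt (F count now 5)
Step 4: +6 fires, +5 burnt (F count now 6)
Step 5: +2 fires, +6 burnt (F count now 2)
Step 6: +2 fires, +2 burnt (F count now 2)
Step 7: +1 fires, +2 burnt (F count now 1)
Step 8: +1 fires, +1 burnt (F count now 1)
Step 9: +1 fires, +1 burnt (F count now 1)
Step 10: +1 fires, +1 burnt (F count now 1)
Step 11: +0 fires, +1 burnt (F count now 0)
Fire out after step 11
Initially T: 26, now '.': 35
Total burnt (originally-T cells now '.'): 25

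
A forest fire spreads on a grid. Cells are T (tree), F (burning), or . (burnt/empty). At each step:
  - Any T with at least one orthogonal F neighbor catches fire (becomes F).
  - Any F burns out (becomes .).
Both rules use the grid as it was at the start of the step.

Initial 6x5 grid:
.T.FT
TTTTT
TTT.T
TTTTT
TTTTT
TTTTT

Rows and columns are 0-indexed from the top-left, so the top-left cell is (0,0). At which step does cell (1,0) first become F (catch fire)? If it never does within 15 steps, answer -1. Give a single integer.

Step 1: cell (1,0)='T' (+2 fires, +1 burnt)
Step 2: cell (1,0)='T' (+2 fires, +2 burnt)
Step 3: cell (1,0)='T' (+3 fires, +2 burnt)
Step 4: cell (1,0)='F' (+5 fires, +3 burnt)
  -> target ignites at step 4
Step 5: cell (1,0)='.' (+5 fires, +5 burnt)
Step 6: cell (1,0)='.' (+5 fires, +5 burnt)
Step 7: cell (1,0)='.' (+3 fires, +5 burnt)
Step 8: cell (1,0)='.' (+1 fires, +3 burnt)
Step 9: cell (1,0)='.' (+0 fires, +1 burnt)
  fire out at step 9

4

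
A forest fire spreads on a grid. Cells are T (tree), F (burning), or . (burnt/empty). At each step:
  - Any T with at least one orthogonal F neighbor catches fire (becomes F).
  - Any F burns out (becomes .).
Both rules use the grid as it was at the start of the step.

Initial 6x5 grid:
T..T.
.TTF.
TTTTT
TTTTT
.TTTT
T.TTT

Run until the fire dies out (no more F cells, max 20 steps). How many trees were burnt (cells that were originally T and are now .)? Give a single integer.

Answer: 20

Derivation:
Step 1: +3 fires, +1 burnt (F count now 3)
Step 2: +4 fires, +3 burnt (F count now 4)
Step 3: +4 fires, +4 burnt (F count now 4)
Step 4: +5 fires, +4 burnt (F count now 5)
Step 5: +4 fires, +5 burnt (F count now 4)
Step 6: +0 fires, +4 burnt (F count now 0)
Fire out after step 6
Initially T: 22, now '.': 28
Total burnt (originally-T cells now '.'): 20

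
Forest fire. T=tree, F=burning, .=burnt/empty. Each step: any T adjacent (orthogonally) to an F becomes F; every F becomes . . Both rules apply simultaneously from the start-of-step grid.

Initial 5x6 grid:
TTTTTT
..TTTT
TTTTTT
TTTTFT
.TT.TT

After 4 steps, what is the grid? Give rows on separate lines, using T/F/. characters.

Step 1: 4 trees catch fire, 1 burn out
  TTTTTT
  ..TTTT
  TTTTFT
  TTTF.F
  .TT.FT
Step 2: 5 trees catch fire, 4 burn out
  TTTTTT
  ..TTFT
  TTTF.F
  TTF...
  .TT..F
Step 3: 6 trees catch fire, 5 burn out
  TTTTFT
  ..TF.F
  TTF...
  TF....
  .TF...
Step 4: 6 trees catch fire, 6 burn out
  TTTF.F
  ..F...
  TF....
  F.....
  .F....

TTTF.F
..F...
TF....
F.....
.F....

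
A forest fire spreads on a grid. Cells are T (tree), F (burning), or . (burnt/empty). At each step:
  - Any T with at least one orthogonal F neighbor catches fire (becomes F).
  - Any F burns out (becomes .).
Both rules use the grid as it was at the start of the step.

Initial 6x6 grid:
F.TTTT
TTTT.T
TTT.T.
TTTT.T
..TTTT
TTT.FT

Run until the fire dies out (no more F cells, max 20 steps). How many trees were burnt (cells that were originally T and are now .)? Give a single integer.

Answer: 25

Derivation:
Step 1: +3 fires, +2 burnt (F count now 3)
Step 2: +4 fires, +3 burnt (F count now 4)
Step 3: +6 fires, +4 burnt (F count now 6)
Step 4: +6 fires, +6 burnt (F count now 6)
Step 5: +2 fires, +6 burnt (F count now 2)
Step 6: +2 fires, +2 burnt (F count now 2)
Step 7: +1 fires, +2 burnt (F count now 1)
Step 8: +1 fires, +1 burnt (F count now 1)
Step 9: +0 fires, +1 burnt (F count now 0)
Fire out after step 9
Initially T: 26, now '.': 35
Total burnt (originally-T cells now '.'): 25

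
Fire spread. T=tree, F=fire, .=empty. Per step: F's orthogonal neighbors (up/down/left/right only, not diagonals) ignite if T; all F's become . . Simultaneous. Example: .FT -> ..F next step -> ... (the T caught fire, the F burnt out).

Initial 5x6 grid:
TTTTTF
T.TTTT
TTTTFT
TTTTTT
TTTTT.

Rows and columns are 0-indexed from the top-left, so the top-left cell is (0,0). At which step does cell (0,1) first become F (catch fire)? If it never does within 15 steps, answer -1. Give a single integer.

Step 1: cell (0,1)='T' (+6 fires, +2 burnt)
Step 2: cell (0,1)='T' (+6 fires, +6 burnt)
Step 3: cell (0,1)='T' (+5 fires, +6 burnt)
Step 4: cell (0,1)='F' (+4 fires, +5 burnt)
  -> target ignites at step 4
Step 5: cell (0,1)='.' (+4 fires, +4 burnt)
Step 6: cell (0,1)='.' (+1 fires, +4 burnt)
Step 7: cell (0,1)='.' (+0 fires, +1 burnt)
  fire out at step 7

4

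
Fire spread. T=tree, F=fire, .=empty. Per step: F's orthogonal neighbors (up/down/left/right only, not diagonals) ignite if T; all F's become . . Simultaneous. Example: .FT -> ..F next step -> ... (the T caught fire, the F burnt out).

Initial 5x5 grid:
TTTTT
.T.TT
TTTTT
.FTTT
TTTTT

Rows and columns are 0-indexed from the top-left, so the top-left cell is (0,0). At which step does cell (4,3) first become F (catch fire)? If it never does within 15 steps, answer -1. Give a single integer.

Step 1: cell (4,3)='T' (+3 fires, +1 burnt)
Step 2: cell (4,3)='T' (+6 fires, +3 burnt)
Step 3: cell (4,3)='F' (+4 fires, +6 burnt)
  -> target ignites at step 3
Step 4: cell (4,3)='.' (+5 fires, +4 burnt)
Step 5: cell (4,3)='.' (+2 fires, +5 burnt)
Step 6: cell (4,3)='.' (+1 fires, +2 burnt)
Step 7: cell (4,3)='.' (+0 fires, +1 burnt)
  fire out at step 7

3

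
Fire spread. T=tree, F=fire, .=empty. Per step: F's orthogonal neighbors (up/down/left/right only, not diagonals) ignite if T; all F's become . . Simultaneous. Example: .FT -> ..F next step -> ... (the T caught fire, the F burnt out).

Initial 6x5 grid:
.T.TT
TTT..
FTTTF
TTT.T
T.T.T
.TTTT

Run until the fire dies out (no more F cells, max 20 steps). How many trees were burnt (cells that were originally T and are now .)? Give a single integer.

Answer: 18

Derivation:
Step 1: +5 fires, +2 burnt (F count now 5)
Step 2: +5 fires, +5 burnt (F count now 5)
Step 3: +4 fires, +5 burnt (F count now 4)
Step 4: +2 fires, +4 burnt (F count now 2)
Step 5: +1 fires, +2 burnt (F count now 1)
Step 6: +1 fires, +1 burnt (F count now 1)
Step 7: +0 fires, +1 burnt (F count now 0)
Fire out after step 7
Initially T: 20, now '.': 28
Total burnt (originally-T cells now '.'): 18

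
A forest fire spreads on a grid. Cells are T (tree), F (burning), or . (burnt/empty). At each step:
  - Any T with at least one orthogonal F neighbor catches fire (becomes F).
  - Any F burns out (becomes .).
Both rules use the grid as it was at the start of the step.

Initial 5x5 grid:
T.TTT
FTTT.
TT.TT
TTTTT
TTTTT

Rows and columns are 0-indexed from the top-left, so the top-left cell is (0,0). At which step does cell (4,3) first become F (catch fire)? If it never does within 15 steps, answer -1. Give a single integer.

Step 1: cell (4,3)='T' (+3 fires, +1 burnt)
Step 2: cell (4,3)='T' (+3 fires, +3 burnt)
Step 3: cell (4,3)='T' (+4 fires, +3 burnt)
Step 4: cell (4,3)='T' (+4 fires, +4 burnt)
Step 5: cell (4,3)='T' (+4 fires, +4 burnt)
Step 6: cell (4,3)='F' (+2 fires, +4 burnt)
  -> target ignites at step 6
Step 7: cell (4,3)='.' (+1 fires, +2 burnt)
Step 8: cell (4,3)='.' (+0 fires, +1 burnt)
  fire out at step 8

6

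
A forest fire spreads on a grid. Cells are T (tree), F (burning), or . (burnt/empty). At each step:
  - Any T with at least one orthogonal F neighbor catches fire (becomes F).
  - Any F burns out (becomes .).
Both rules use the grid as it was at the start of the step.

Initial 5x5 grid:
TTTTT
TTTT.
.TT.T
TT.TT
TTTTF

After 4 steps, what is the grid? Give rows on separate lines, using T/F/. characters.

Step 1: 2 trees catch fire, 1 burn out
  TTTTT
  TTTT.
  .TT.T
  TT.TF
  TTTF.
Step 2: 3 trees catch fire, 2 burn out
  TTTTT
  TTTT.
  .TT.F
  TT.F.
  TTF..
Step 3: 1 trees catch fire, 3 burn out
  TTTTT
  TTTT.
  .TT..
  TT...
  TF...
Step 4: 2 trees catch fire, 1 burn out
  TTTTT
  TTTT.
  .TT..
  TF...
  F....

TTTTT
TTTT.
.TT..
TF...
F....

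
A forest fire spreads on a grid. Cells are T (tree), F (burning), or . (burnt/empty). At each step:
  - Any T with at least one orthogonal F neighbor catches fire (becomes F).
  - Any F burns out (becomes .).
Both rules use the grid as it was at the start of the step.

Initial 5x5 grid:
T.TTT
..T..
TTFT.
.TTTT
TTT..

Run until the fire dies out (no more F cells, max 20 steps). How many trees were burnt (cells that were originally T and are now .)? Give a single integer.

Answer: 14

Derivation:
Step 1: +4 fires, +1 burnt (F count now 4)
Step 2: +5 fires, +4 burnt (F count now 5)
Step 3: +3 fires, +5 burnt (F count now 3)
Step 4: +2 fires, +3 burnt (F count now 2)
Step 5: +0 fires, +2 burnt (F count now 0)
Fire out after step 5
Initially T: 15, now '.': 24
Total burnt (originally-T cells now '.'): 14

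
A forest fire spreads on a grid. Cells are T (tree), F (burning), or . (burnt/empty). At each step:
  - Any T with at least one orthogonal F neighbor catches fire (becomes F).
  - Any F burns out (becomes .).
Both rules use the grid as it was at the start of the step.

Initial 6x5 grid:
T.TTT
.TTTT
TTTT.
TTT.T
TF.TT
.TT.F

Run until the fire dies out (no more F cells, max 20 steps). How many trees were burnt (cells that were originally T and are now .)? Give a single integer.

Answer: 20

Derivation:
Step 1: +4 fires, +2 burnt (F count now 4)
Step 2: +6 fires, +4 burnt (F count now 6)
Step 3: +3 fires, +6 burnt (F count now 3)
Step 4: +2 fires, +3 burnt (F count now 2)
Step 5: +2 fires, +2 burnt (F count now 2)
Step 6: +2 fires, +2 burnt (F count now 2)
Step 7: +1 fires, +2 burnt (F count now 1)
Step 8: +0 fires, +1 burnt (F count now 0)
Fire out after step 8
Initially T: 21, now '.': 29
Total burnt (originally-T cells now '.'): 20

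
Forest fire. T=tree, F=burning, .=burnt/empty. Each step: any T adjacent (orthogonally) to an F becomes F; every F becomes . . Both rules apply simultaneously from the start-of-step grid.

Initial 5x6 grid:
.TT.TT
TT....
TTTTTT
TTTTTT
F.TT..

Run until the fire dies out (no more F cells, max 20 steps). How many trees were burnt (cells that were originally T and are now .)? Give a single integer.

Step 1: +1 fires, +1 burnt (F count now 1)
Step 2: +2 fires, +1 burnt (F count now 2)
Step 3: +3 fires, +2 burnt (F count now 3)
Step 4: +4 fires, +3 burnt (F count now 4)
Step 5: +4 fires, +4 burnt (F count now 4)
Step 6: +3 fires, +4 burnt (F count now 3)
Step 7: +1 fires, +3 burnt (F count now 1)
Step 8: +0 fires, +1 burnt (F count now 0)
Fire out after step 8
Initially T: 20, now '.': 28
Total burnt (originally-T cells now '.'): 18

Answer: 18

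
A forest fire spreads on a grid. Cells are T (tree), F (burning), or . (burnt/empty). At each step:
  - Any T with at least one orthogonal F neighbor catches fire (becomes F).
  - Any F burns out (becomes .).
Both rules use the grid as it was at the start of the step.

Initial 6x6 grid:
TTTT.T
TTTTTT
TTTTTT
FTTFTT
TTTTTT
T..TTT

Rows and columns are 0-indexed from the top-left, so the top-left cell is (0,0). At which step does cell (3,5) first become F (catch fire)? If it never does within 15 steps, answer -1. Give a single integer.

Step 1: cell (3,5)='T' (+7 fires, +2 burnt)
Step 2: cell (3,5)='F' (+11 fires, +7 burnt)
  -> target ignites at step 2
Step 3: cell (3,5)='.' (+8 fires, +11 burnt)
Step 4: cell (3,5)='.' (+4 fires, +8 burnt)
Step 5: cell (3,5)='.' (+1 fires, +4 burnt)
Step 6: cell (3,5)='.' (+0 fires, +1 burnt)
  fire out at step 6

2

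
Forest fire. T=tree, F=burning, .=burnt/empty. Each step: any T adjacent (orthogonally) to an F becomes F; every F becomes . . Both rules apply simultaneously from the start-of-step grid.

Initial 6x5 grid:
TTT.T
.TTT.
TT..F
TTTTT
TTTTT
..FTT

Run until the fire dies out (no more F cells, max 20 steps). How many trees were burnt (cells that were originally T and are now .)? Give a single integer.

Answer: 20

Derivation:
Step 1: +3 fires, +2 burnt (F count now 3)
Step 2: +6 fires, +3 burnt (F count now 6)
Step 3: +2 fires, +6 burnt (F count now 2)
Step 4: +2 fires, +2 burnt (F count now 2)
Step 5: +2 fires, +2 burnt (F count now 2)
Step 6: +2 fires, +2 burnt (F count now 2)
Step 7: +3 fires, +2 burnt (F count now 3)
Step 8: +0 fires, +3 burnt (F count now 0)
Fire out after step 8
Initially T: 21, now '.': 29
Total burnt (originally-T cells now '.'): 20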